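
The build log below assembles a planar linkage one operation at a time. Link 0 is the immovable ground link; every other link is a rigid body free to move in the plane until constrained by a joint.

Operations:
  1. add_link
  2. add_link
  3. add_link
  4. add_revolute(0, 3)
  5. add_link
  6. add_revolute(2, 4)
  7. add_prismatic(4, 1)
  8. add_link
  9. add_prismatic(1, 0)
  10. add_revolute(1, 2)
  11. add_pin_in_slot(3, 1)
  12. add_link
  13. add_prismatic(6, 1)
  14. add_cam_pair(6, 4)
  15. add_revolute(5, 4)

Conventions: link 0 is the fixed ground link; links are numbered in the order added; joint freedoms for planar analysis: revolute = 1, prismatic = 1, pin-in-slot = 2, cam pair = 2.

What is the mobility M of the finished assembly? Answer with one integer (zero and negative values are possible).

ground; <1,0,0>
#1 <2,0,0>
#2 <3,0,0>
#3 <4,0,0>
R:0↔3 J1 <4,1,0>
#4 <5,1,0>
R:2↔4 J1 <5,2,0>
P:4↔1 J1 <5,3,0>
#5 <6,3,0>
P:1↔0 J1 <6,4,0>
R:1↔2 J1 <6,5,0>
PS:3↔1 J2 <6,5,1>
#6 <7,5,1>
P:6↔1 J1 <7,6,1>
C:6↔4 J2 <7,6,2>
R:5↔4 J1 <7,7,2>
3×6 − 2×7 − 1×2 = 2

M = 2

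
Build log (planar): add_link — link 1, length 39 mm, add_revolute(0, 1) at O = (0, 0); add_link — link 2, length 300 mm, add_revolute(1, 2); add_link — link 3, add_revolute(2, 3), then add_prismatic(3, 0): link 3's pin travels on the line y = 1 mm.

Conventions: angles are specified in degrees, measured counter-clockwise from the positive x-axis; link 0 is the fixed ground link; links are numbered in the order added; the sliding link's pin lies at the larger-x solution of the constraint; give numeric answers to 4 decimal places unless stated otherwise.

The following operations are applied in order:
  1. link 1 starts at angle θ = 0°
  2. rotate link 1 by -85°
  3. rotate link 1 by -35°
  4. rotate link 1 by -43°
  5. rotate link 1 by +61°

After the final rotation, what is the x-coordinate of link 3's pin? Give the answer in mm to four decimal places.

geometry: r = 39 mm, L = 300 mm, e = 1 mm; θ starts at 0°
rotate link 1 by -85°: θ ← 0° -85° = -85°
rotate link 1 by -35°: θ ← -85° -35° = -120°
rotate link 1 by -43°: θ ← -120° -43° = -163°
rotate link 1 by +61°: θ ← -163° +61° = -102°
crank pin P = (r cos θ, r sin θ) = (-8.108556, -38.147756)
h = r sin θ − e = -38.147756 − 1 = -39.147756
x = r cos θ + √(L² − h²) = -8.108556 + 297.434788 = 289.326232

289.3262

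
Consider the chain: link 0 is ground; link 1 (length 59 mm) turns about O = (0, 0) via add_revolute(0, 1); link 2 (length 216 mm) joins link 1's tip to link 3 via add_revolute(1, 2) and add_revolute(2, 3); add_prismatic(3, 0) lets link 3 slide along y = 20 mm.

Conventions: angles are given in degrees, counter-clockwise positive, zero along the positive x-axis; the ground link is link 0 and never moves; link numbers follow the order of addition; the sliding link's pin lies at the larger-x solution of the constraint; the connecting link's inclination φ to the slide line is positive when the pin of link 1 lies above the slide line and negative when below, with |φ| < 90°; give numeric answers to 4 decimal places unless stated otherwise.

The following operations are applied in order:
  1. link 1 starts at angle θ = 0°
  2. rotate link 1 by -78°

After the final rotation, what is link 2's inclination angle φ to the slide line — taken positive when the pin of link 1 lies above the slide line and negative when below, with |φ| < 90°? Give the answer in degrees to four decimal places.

geometry: r = 59 mm, L = 216 mm, e = 20 mm; θ starts at 0°
rotate link 1 by -78°: θ ← 0° -78° = -78°
h = r sin θ − e = -57.710708 − 20 = -77.710708
sin φ = h / L = -77.710708 / 216 = -0.35977180
φ = arcsin(-0.35977180) = -21.086182°

-21.0862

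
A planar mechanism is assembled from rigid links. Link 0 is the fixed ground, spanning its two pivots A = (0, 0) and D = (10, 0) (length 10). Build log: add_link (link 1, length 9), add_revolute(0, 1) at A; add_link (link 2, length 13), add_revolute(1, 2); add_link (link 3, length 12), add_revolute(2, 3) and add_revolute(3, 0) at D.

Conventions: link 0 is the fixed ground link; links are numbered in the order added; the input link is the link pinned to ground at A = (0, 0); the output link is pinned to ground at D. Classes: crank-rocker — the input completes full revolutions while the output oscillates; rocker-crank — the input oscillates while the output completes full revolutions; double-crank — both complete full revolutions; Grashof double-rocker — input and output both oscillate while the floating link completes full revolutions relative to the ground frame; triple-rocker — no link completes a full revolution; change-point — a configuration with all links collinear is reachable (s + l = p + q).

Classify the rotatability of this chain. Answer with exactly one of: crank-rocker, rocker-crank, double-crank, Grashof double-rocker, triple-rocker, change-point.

lengths: ground=10, input=9, coupler=13, output=12
sorted: s=9 (shortest), l=13 (longest), p+q=22
s + l = 22 vs p + q = 22
s + l = p + q → change-point (collinear configuration reachable)

change-point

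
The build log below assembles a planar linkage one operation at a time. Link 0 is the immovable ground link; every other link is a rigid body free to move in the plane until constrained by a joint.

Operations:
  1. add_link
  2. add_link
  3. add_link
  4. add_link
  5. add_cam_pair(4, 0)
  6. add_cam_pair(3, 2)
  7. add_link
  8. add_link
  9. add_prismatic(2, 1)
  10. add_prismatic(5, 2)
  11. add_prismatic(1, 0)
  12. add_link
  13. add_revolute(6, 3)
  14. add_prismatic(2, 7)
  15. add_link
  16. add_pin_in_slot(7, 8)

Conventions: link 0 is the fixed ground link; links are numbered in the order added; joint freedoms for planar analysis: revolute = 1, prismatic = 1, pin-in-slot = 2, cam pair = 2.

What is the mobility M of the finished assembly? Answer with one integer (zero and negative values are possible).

(L,J1,J2)=(1,0,0); link0 fixed
link1: (2,0,0)
link2: (3,0,0)
link3: (4,0,0)
link4: (5,0,0)
C 4-0 [J2]: (5,0,1)
C 3-2 [J2]: (5,0,2)
link5: (6,0,2)
link6: (7,0,2)
P 2-1 [J1]: (7,1,2)
P 5-2 [J1]: (7,2,2)
P 1-0 [J1]: (7,3,2)
link7: (8,3,2)
R 6-3 [J1]: (8,4,2)
P 2-7 [J1]: (8,5,2)
link8: (9,5,2)
PS 7-8 [J2]: (9,5,3)
Grübler: 3·8 − 2·5 − 3 = 11

M = 11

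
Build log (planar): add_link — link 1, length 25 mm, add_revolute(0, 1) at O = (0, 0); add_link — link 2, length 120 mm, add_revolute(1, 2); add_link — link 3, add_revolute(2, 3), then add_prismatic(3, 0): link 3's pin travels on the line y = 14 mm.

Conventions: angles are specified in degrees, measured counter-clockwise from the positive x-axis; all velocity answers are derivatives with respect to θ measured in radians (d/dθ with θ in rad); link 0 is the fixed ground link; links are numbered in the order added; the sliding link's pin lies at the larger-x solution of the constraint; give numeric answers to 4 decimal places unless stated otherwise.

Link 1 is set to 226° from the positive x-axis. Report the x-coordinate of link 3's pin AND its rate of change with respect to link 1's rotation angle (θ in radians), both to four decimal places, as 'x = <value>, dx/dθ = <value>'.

geometry: r = 25 mm, L = 120 mm, e = 14 mm
crank pin P = (r cos θ, r sin θ) = (-17.366459, -17.983495)
h = r sin θ − e = -17.983495 − 14 = -31.983495
x = r cos θ + √(L² − h²) = -17.366459 + 115.659224 = 98.292765
dx/dθ = −r sin θ − h·r cos θ/√(L² − h²) (θ in radians; h = -31.983495) = 13.181111

x = 98.2928, dx/dθ = 13.1811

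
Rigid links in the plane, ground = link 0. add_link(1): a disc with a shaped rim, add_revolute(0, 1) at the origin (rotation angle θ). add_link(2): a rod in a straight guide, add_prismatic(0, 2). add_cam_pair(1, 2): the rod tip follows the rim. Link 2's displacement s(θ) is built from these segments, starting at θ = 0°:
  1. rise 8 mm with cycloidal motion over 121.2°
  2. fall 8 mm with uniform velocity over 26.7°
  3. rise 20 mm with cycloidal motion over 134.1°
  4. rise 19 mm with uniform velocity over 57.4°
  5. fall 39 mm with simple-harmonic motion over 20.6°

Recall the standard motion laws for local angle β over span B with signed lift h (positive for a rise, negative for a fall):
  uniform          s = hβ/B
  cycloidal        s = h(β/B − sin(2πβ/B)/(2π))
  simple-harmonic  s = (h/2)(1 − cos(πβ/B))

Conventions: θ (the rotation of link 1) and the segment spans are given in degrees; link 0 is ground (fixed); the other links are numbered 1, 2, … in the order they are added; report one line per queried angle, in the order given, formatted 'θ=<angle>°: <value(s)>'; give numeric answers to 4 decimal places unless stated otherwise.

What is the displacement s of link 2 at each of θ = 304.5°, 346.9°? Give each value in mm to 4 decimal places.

segment 1 (0° to 121.2°, cycloidal, h = 8) is passed completely: s = 0.0000 + (8) = 8.0000
segment 2 (121.2° to 147.9°, uniform, h = -8) is passed completely: s = 8.0000 + (-8) = 0.0000
segment 3 (147.9° to 282°, cycloidal, h = 20) is passed completely: s = 0.0000 + (20) = 20.0000
θ = 304.5° falls in segment 4 (282° to 339.4°, uniform, h = 19): β = 304.5 − 282 = 22.5°, B = 57.4°; Δs = 19·22.5/57.4 = 7.4477; s = 20.0000 + 7.4477 = 27.4477
segment 4 (282° to 339.4°, uniform, h = 19) is passed completely: s = 20.0000 + (19) = 39.0000
θ = 346.9° falls in segment 5 (339.4° to 360°, simple-harmonic, h = -39): β = 346.9 − 339.4 = 7.5°, B = 20.6°; Δs = -39/2·(1 − cos(π·0.3641)) = -11.4240; s = 39.0000 − 11.4240 = 27.5760

θ=304.5°: 27.4477
θ=346.9°: 27.5760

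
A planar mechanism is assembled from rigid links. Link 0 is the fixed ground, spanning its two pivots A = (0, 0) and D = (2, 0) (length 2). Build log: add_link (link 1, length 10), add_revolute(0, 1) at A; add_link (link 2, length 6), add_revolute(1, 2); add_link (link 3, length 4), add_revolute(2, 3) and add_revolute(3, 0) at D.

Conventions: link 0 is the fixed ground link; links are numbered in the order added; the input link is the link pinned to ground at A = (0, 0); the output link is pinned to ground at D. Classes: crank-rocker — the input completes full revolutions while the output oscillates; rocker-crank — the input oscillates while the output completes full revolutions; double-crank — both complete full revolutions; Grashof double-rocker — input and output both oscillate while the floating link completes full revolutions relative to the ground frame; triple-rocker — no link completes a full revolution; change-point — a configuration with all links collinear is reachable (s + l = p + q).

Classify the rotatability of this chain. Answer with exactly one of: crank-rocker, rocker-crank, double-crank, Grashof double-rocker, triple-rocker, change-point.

lengths: ground=2, input=10, coupler=6, output=4
sorted: s=2 (shortest), l=10 (longest), p+q=10
s + l = 12 vs p + q = 10
s + l > p + q → non-Grashof → no link fully rotates → triple-rocker

triple-rocker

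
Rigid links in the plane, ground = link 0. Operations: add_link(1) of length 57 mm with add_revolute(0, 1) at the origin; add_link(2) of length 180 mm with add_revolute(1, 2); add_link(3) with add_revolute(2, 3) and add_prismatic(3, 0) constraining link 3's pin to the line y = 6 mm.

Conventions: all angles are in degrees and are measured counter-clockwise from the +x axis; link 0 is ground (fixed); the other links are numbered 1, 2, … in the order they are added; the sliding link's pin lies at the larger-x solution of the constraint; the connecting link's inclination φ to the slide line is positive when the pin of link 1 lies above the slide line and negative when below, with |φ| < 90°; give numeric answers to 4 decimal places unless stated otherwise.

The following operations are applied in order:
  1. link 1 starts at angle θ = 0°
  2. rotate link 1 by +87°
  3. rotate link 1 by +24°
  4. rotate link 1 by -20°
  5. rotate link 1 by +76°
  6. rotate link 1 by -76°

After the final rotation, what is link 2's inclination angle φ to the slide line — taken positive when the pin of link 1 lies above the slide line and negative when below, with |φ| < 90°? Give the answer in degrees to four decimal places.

geometry: r = 57 mm, L = 180 mm, e = 6 mm; θ starts at 0°
rotate link 1 by +87°: θ ← 0° +87° = 87°
rotate link 1 by +24°: θ ← 87° +24° = 111°
rotate link 1 by -20°: θ ← 111° -20° = 91°
rotate link 1 by +76°: θ ← 91° +76° = 167°
rotate link 1 by -76°: θ ← 167° -76° = 91°
h = r sin θ − e = 56.991319 − 6 = 50.991319
sin φ = h / L = 50.991319 / 180 = 0.28328510
φ = arcsin(0.28328510) = 16.456368°

16.4564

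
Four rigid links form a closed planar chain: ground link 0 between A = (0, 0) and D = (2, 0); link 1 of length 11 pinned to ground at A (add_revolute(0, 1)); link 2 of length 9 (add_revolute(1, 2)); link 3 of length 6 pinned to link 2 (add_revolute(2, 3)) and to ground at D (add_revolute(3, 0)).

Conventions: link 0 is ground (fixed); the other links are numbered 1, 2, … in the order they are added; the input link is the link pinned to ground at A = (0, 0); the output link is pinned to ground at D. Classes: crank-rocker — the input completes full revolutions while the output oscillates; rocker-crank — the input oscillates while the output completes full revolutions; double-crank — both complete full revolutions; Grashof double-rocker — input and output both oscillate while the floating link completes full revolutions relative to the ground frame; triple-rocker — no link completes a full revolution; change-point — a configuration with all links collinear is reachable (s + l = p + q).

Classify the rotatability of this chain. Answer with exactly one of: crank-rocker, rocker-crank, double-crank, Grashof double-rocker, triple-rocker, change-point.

lengths: ground=2, input=11, coupler=9, output=6
sorted: s=2 (shortest), l=11 (longest), p+q=15
s + l = 13 vs p + q = 15
s + l < p + q (Grashof) with shortest = ground link → double-crank

double-crank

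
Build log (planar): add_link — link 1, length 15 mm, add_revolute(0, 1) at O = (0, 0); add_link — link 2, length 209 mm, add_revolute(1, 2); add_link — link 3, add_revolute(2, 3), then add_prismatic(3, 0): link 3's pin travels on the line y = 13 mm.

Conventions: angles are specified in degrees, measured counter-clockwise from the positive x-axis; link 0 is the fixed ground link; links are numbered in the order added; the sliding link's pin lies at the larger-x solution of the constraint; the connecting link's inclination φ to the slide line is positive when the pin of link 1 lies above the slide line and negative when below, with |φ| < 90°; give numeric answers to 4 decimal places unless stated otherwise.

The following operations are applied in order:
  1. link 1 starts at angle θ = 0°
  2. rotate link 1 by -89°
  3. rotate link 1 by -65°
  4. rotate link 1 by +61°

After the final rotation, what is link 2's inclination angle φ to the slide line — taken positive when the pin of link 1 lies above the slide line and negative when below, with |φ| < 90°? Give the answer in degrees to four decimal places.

geometry: r = 15 mm, L = 209 mm, e = 13 mm; θ starts at 0°
rotate link 1 by -89°: θ ← 0° -89° = -89°
rotate link 1 by -65°: θ ← -89° -65° = -154°
rotate link 1 by +61°: θ ← -154° +61° = -93°
h = r sin θ − e = -14.979443 − 13 = -27.979443
sin φ = h / L = -27.979443 / 209 = -0.13387293
φ = arcsin(-0.13387293) = -7.693452°

-7.6935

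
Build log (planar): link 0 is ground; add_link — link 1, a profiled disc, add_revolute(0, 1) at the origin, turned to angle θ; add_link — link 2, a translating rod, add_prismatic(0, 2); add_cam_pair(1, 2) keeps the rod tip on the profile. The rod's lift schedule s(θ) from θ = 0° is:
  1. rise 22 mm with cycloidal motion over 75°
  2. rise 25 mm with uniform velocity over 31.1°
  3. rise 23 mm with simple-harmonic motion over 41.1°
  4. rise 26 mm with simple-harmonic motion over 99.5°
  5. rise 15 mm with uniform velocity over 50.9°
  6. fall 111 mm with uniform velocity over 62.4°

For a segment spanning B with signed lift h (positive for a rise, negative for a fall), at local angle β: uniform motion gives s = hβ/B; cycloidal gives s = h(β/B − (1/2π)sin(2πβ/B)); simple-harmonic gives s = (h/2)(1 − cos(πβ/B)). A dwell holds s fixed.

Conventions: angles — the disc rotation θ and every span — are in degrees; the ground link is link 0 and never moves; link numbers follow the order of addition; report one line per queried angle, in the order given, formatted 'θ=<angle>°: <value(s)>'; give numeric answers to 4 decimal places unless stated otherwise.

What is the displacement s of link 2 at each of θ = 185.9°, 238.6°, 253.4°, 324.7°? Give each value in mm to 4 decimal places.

seg 1 [0°–75°] cycloidal, h=22: full span → s += 22 → s = 22.0000
seg 2 [75°–106.1°] uniform, h=25: full span → s += 25 → s = 47.0000
seg 3 [106.1°–147.2°] simple-harmonic, h=23: full span → s += 23 → s = 70.0000
seg 4 [147.2°–246.7°] simple-harmonic, h=26: θ=185.9° here. β=38.7, B=99.5. 26/2·(1 − cos(π·0.3889)) = 8.5559 → s = 78.5559
seg 4 [147.2°–246.7°] simple-harmonic, h=26: θ=238.6° here. β=91.4, B=99.5. 26/2·(1 − cos(π·0.9186)) = 25.5772 → s = 95.5772
seg 4 [147.2°–246.7°] simple-harmonic, h=26: full span → s += 26 → s = 96.0000
seg 5 [246.7°–297.6°] uniform, h=15: θ=253.4° here. β=6.7, B=50.9. 15·6.7/50.9 = 1.9745 → s = 97.9745
seg 5 [246.7°–297.6°] uniform, h=15: full span → s += 15 → s = 111.0000
seg 6 [297.6°–360°] uniform, h=-111: θ=324.7° here. β=27.1, B=62.4. -111·27.1/62.4 = -48.2067 → s = 62.7933

θ=185.9°: 78.5559
θ=238.6°: 95.5772
θ=253.4°: 97.9745
θ=324.7°: 62.7933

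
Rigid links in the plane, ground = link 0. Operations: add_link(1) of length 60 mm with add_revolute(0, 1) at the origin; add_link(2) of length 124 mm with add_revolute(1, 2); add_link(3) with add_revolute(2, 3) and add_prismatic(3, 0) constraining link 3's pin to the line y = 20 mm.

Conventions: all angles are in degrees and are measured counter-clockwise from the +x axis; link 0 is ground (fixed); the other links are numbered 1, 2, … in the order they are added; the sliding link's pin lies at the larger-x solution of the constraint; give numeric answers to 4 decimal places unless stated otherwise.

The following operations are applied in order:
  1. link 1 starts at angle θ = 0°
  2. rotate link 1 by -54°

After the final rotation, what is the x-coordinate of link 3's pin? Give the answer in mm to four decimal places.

geometry: r = 60 mm, L = 124 mm, e = 20 mm; θ starts at 0°
rotate link 1 by -54°: θ ← 0° -54° = -54°
crank pin P = (r cos θ, r sin θ) = (35.267115, -48.541020)
h = r sin θ − e = -48.541020 − 20 = -68.541020
x = r cos θ + √(L² − h²) = 35.267115 + 103.335031 = 138.602146

138.6021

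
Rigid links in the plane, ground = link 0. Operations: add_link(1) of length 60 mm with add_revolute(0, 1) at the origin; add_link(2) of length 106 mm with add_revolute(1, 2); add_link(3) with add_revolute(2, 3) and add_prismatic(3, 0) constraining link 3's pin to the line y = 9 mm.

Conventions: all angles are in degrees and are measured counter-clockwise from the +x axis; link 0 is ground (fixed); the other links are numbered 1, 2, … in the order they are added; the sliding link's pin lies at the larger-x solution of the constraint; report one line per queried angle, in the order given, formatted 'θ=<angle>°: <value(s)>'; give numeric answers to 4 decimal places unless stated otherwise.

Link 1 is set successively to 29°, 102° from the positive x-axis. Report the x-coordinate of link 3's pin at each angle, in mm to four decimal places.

geometry: r = 60 mm, L = 106 mm, e = 9 mm
θ=29°: crank pin P = (r cos θ, r sin θ) = (52.477182, 29.088577)
θ=29°: h = r sin θ − e = 29.088577 − 9 = 20.088577
θ=29°: x = r cos θ + √(L² − h²) = 52.477182 + 104.079052 = 156.556234
θ=102°: crank pin P = (r cos θ, r sin θ) = (-12.474701, 58.688856)
θ=102°: h = r sin θ − e = 58.688856 − 9 = 49.688856
θ=102°: x = r cos θ + √(L² − h²) = -12.474701 + 93.632353 = 81.157652

θ=29°: 156.5562
θ=102°: 81.1577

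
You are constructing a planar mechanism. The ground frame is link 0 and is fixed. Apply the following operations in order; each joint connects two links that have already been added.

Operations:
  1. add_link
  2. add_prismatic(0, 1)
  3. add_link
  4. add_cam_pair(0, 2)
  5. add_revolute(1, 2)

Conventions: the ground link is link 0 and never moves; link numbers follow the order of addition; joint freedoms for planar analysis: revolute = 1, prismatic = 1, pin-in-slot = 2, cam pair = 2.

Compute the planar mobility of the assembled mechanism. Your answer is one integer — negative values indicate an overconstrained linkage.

L=1 J1=0 J2=0
add link → L=2 J1=0 J2=0
P@0,1 dof=1 J1 → L=2 J1=1 J2=0
add link → L=3 J1=1 J2=0
C@0,2 dof=2 J2 → L=3 J1=1 J2=1
R@1,2 dof=1 J1 → L=3 J1=2 J2=1
M=3(L−1)−2J1−J2=3·2−2·2−1=1

M = 1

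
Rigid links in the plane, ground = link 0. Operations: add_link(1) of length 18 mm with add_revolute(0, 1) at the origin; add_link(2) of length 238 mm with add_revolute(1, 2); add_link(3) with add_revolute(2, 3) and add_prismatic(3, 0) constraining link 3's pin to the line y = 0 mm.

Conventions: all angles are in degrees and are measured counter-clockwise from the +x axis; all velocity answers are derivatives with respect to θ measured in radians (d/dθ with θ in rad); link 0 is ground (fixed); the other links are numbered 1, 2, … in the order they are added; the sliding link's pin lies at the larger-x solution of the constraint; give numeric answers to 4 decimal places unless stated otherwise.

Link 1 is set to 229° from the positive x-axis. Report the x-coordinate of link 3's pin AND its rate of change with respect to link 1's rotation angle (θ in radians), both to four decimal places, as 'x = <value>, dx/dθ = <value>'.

geometry: r = 18 mm, L = 238 mm, e = 0 mm
crank pin P = (r cos θ, r sin θ) = (-11.809063, -13.584772)
h = r sin θ − e = -13.584772 − 0 = -13.584772
x = r cos θ + √(L² − h²) = -11.809063 + 237.611982 = 225.802919
dx/dθ = −r sin θ − h·r cos θ/√(L² − h²) (θ in radians; h = -13.584772) = 12.909624

x = 225.8029, dx/dθ = 12.9096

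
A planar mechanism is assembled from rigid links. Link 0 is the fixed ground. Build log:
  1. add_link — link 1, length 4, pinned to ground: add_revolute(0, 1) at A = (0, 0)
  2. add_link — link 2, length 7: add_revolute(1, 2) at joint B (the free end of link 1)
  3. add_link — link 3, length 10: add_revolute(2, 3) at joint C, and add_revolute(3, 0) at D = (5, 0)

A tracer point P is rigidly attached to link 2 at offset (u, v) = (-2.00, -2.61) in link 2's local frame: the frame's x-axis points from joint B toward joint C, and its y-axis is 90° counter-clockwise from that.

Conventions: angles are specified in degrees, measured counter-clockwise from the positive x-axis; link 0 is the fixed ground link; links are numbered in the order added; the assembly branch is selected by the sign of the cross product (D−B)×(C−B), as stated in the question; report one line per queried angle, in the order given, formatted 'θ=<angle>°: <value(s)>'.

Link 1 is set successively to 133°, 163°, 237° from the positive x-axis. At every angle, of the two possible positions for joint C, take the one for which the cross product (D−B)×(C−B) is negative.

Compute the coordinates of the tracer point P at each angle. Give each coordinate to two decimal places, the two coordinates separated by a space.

A=(0,0), D=(5.00,0)
θ=133°: B = A + 4.00·(cos133°, sin133°) = (-2.7280, 2.9254)
θ=133°: |BD| = 8.2632
θ=133°: circle(B,7.00) ∩ circle(D,10.00): a=1.0456, h=6.9215
θ=133°:   candidates: C₊=(0.7003,9.0284) cross=57.193; C₋=(-4.2005,-3.9180) cross=-57.193
θ=133°:   branch - wants cross < 0 → take C=(-4.2005,-3.9180) (cross=-57.193)
θ=133°: ex = (C−B)/|BC| = (-0.2104,-0.9776); ey = (0.9776,-0.2104)
θ=133°: P = B + -2.00·ex + -2.61·ey = (-4.8589,5.4297)
θ=163°: B = A + 4.00·(cos163°, sin163°) = (-3.8252, 1.1695)
θ=163°: |BD| = 8.9024
θ=163°: circle(B,7.00) ∩ circle(D,10.00): a=1.5868, h=6.8178
θ=163°:   candidates: C₊=(-1.3566,7.7197) cross=60.694; C₋=(-3.1478,-5.7977) cross=-60.694
θ=163°:   branch - wants cross < 0 → take C=(-3.1478,-5.7977) (cross=-60.694)
θ=163°: ex = (C−B)/|BC| = (0.0968,-0.9953); ey = (0.9953,0.0968)
θ=163°: P = B + -2.00·ex + -2.61·ey = (-6.6165,2.9075)
θ=237°: B = A + 4.00·(cos237°, sin237°) = (-2.1786, -3.3547)
θ=237°: |BD| = 7.9237
θ=237°: circle(B,7.00) ∩ circle(D,10.00): a=0.7437, h=6.9604
θ=237°:   candidates: C₊=(-4.4516,3.2660) cross=55.152; C₋=(1.4420,-9.3456) cross=-55.152
θ=237°:   branch - wants cross < 0 → take C=(1.4420,-9.3456) (cross=-55.152)
θ=237°: ex = (C−B)/|BC| = (0.5172,-0.8558); ey = (0.8558,0.5172)
θ=237°: P = B + -2.00·ex + -2.61·ey = (-5.4468,-2.9929)

θ=133°: -4.86 5.43
θ=163°: -6.62 2.91
θ=237°: -5.45 -2.99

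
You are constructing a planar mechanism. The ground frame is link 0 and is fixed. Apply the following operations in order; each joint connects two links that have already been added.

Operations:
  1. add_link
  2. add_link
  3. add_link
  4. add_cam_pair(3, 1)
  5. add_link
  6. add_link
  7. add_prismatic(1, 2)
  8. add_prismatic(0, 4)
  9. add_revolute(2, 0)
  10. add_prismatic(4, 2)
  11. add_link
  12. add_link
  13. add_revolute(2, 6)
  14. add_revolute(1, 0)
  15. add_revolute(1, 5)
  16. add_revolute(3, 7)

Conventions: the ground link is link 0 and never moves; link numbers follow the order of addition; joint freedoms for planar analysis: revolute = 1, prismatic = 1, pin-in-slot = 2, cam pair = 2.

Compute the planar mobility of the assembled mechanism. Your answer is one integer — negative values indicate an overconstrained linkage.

L=1 J1=0 J2=0
add link → L=2 J1=0 J2=0
add link → L=3 J1=0 J2=0
add link → L=4 J1=0 J2=0
C@3,1 dof=2 J2 → L=4 J1=0 J2=1
add link → L=5 J1=0 J2=1
add link → L=6 J1=0 J2=1
P@1,2 dof=1 J1 → L=6 J1=1 J2=1
P@0,4 dof=1 J1 → L=6 J1=2 J2=1
R@2,0 dof=1 J1 → L=6 J1=3 J2=1
P@4,2 dof=1 J1 → L=6 J1=4 J2=1
add link → L=7 J1=4 J2=1
add link → L=8 J1=4 J2=1
R@2,6 dof=1 J1 → L=8 J1=5 J2=1
R@1,0 dof=1 J1 → L=8 J1=6 J2=1
R@1,5 dof=1 J1 → L=8 J1=7 J2=1
R@3,7 dof=1 J1 → L=8 J1=8 J2=1
M=3(L−1)−2J1−J2=3·7−2·8−1=4

M = 4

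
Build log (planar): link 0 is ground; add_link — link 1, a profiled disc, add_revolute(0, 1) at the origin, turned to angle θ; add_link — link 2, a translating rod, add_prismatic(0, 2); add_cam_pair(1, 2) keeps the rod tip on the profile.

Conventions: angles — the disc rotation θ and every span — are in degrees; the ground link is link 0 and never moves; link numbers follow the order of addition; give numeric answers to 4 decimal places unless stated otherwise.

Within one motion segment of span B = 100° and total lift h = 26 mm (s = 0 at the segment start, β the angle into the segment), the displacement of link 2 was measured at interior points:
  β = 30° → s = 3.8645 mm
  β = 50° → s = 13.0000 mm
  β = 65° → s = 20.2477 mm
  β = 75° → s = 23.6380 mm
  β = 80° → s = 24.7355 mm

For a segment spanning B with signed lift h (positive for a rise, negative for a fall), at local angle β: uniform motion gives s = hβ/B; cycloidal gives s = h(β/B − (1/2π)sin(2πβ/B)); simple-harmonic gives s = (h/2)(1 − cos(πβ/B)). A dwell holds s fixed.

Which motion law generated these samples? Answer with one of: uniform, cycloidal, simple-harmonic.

candidates at β/B = r: uniform s = h·r (linear in β); cycloidal s = h·(r − sin(2πr)/(2π)); simple-harmonic s = (h/2)(1 − cos(πr))
β=30°: printed 3.8645 | uniform 7.8000, cycloidal 3.8645, simple-harmonic 5.3588
β=50°: printed 13.0000 | uniform 13.0000, cycloidal 13.0000, simple-harmonic 13.0000
β=65°: printed 20.2477 | uniform 16.9000, cycloidal 20.2477, simple-harmonic 18.9019
β=75°: printed 23.6380 | uniform 19.5000, cycloidal 23.6380, simple-harmonic 22.1924
β=80°: printed 24.7355 | uniform 20.8000, cycloidal 24.7355, simple-harmonic 23.5172
only one law matches every sample → cycloidal

cycloidal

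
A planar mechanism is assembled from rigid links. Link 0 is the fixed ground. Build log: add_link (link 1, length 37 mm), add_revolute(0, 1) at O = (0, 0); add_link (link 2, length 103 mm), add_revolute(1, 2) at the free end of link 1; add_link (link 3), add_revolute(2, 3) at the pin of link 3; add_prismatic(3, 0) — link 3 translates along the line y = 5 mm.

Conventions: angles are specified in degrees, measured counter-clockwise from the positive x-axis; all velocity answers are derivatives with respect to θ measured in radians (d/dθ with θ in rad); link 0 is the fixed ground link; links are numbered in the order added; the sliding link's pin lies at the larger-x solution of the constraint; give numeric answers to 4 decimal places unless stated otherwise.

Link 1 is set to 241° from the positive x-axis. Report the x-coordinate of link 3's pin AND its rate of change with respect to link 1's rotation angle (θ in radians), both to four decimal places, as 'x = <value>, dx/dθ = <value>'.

geometry: r = 37 mm, L = 103 mm, e = 5 mm
crank pin P = (r cos θ, r sin θ) = (-17.937956, -32.360929)
h = r sin θ − e = -32.360929 − 5 = -37.360929
x = r cos θ + √(L² − h²) = -17.937956 + 95.985212 = 78.047256
dx/dθ = −r sin θ − h·r cos θ/√(L² − h²) (θ in radians; h = -37.360929) = 25.378826

x = 78.0473, dx/dθ = 25.3788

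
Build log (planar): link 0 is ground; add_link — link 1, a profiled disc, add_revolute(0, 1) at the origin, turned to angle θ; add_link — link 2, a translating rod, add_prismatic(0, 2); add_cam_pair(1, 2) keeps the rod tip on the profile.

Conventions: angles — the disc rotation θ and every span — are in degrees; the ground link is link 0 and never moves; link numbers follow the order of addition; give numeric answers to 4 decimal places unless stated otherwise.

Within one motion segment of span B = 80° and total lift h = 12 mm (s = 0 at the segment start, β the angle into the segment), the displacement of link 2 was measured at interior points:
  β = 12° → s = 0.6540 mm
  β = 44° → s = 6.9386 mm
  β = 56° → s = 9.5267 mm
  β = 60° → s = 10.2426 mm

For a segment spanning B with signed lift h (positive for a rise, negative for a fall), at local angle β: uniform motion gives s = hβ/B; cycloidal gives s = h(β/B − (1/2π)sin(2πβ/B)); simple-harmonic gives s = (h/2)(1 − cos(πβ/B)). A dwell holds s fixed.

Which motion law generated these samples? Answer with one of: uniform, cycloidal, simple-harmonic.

candidates at β/B = r: uniform s = h·r (linear in β); cycloidal s = h·(r − sin(2πr)/(2π)); simple-harmonic s = (h/2)(1 − cos(πr))
β=12°: printed 0.6540 | uniform 1.8000, cycloidal 0.2549, simple-harmonic 0.6540
β=44°: printed 6.9386 | uniform 6.6000, cycloidal 7.1902, simple-harmonic 6.9386
β=56°: printed 9.5267 | uniform 8.4000, cycloidal 10.2164, simple-harmonic 9.5267
β=60°: printed 10.2426 | uniform 9.0000, cycloidal 10.9099, simple-harmonic 10.2426
only one law matches every sample → simple-harmonic

simple-harmonic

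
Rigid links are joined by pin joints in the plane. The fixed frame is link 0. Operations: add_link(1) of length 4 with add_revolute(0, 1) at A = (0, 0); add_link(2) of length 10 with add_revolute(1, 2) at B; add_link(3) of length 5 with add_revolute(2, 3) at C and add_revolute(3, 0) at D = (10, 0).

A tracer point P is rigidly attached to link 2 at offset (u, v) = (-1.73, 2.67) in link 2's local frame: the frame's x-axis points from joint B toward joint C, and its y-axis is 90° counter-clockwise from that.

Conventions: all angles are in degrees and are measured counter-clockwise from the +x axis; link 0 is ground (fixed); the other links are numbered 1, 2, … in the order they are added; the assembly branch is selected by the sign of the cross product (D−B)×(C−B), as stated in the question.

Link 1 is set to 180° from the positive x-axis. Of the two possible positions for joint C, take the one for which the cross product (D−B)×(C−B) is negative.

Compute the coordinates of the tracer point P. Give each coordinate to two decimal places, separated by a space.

A=(0,0), D=(10.00,0)
B = A + 4.00·(cos180°, sin180°) = (-4.0000, 0.0000)
|BD| = 14.0000
circle(B,10.00) ∩ circle(D,5.00): a=9.6786, h=2.5150
  candidates: C₊=(5.6786,2.5150) cross=35.210; C₋=(5.6786,-2.5150) cross=-35.210
  branch - wants cross < 0 → take C=(5.6786,-2.5150) (cross=-35.210)
ex = (C−B)/|BC| = (0.9679,-0.2515); ey = (0.2515,0.9679)
P = B + -1.73·ex + 2.67·ey = (-5.0029,3.0193)

-5.00 3.02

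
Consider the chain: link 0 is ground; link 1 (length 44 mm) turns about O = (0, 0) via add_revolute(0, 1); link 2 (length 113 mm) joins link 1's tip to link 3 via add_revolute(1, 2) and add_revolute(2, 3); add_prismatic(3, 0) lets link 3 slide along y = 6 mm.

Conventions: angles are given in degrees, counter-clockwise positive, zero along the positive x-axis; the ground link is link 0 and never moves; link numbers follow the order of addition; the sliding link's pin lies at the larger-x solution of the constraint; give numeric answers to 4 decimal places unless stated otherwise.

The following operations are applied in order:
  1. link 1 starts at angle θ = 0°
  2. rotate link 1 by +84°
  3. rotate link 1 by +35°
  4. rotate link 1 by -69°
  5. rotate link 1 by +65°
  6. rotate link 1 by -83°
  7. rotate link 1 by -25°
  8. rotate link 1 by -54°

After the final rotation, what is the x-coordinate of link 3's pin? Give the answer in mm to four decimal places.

geometry: r = 44 mm, L = 113 mm, e = 6 mm; θ starts at 0°
rotate link 1 by +84°: θ ← 0° +84° = 84°
rotate link 1 by +35°: θ ← 84° +35° = 119°
rotate link 1 by -69°: θ ← 119° -69° = 50°
rotate link 1 by +65°: θ ← 50° +65° = 115°
rotate link 1 by -83°: θ ← 115° -83° = 32°
rotate link 1 by -25°: θ ← 32° -25° = 7°
rotate link 1 by -54°: θ ← 7° -54° = -47°
crank pin P = (r cos θ, r sin θ) = (30.007928, -32.179563)
h = r sin θ − e = -32.179563 − 6 = -38.179563
x = r cos θ + √(L² − h²) = 30.007928 + 106.354694 = 136.362622

136.3626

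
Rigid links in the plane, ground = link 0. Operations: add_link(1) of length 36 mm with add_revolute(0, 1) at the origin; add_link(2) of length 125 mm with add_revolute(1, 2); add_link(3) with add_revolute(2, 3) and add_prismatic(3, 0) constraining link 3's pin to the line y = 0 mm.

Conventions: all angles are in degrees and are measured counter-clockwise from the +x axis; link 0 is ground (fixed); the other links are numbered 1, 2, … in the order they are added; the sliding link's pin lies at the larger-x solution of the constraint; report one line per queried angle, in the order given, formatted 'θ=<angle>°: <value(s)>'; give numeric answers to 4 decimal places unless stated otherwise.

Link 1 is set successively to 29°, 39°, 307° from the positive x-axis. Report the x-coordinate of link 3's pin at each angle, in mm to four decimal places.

geometry: r = 36 mm, L = 125 mm, e = 0 mm
θ=29°: crank pin P = (r cos θ, r sin θ) = (31.486309, 17.453146)
θ=29°: h = r sin θ − e = 17.453146 − 0 = 17.453146
θ=29°: x = r cos θ + √(L² − h²) = 31.486309 + 123.775554 = 155.261863
θ=39°: crank pin P = (r cos θ, r sin θ) = (27.977255, 22.655534)
θ=39°: h = r sin θ − e = 22.655534 − 0 = 22.655534
θ=39°: x = r cos θ + √(L² − h²) = 27.977255 + 122.929764 = 150.907018
θ=307°: crank pin P = (r cos θ, r sin θ) = (21.665341, -28.750878)
θ=307°: h = r sin θ − e = -28.750878 − 0 = -28.750878
θ=307°: x = r cos θ + √(L² − h²) = 21.665341 + 121.648621 = 143.313962

θ=29°: 155.2619
θ=39°: 150.9070
θ=307°: 143.3140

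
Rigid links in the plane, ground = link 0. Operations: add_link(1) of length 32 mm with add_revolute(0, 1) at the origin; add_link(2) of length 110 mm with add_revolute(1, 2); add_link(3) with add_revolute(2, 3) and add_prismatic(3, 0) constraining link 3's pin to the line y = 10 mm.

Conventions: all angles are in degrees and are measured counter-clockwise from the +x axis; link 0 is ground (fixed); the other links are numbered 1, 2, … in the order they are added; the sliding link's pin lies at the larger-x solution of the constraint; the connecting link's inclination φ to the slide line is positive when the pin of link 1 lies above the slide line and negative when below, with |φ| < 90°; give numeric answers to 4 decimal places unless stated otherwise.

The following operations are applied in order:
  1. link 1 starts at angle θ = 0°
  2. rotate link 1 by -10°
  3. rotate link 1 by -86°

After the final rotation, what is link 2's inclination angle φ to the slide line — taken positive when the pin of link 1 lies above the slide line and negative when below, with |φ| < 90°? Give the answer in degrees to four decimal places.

geometry: r = 32 mm, L = 110 mm, e = 10 mm; θ starts at 0°
rotate link 1 by -10°: θ ← 0° -10° = -10°
rotate link 1 by -86°: θ ← -10° -86° = -96°
h = r sin θ − e = -31.824701 − 10 = -41.824701
sin φ = h / L = -41.824701 / 110 = -0.38022455
φ = arcsin(-0.38022455) = -22.347593°

-22.3476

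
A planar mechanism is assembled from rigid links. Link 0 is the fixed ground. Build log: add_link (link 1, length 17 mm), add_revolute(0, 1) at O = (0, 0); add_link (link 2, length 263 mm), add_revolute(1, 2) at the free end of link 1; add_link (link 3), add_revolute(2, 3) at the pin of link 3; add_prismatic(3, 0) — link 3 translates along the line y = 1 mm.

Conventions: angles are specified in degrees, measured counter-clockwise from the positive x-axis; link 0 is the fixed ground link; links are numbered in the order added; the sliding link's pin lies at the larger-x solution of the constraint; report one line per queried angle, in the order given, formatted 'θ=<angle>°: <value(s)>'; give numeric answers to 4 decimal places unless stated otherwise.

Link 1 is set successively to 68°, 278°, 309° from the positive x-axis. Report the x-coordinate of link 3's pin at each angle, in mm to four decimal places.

geometry: r = 17 mm, L = 263 mm, e = 1 mm
θ=68°: crank pin P = (r cos θ, r sin θ) = (6.368312, 15.762126)
θ=68°: h = r sin θ − e = 15.762126 − 1 = 14.762126
θ=68°: x = r cos θ + √(L² − h²) = 6.368312 + 262.585376 = 268.953688
θ=278°: crank pin P = (r cos θ, r sin θ) = (2.365943, -16.834557)
θ=278°: h = r sin θ − e = -16.834557 − 1 = -17.834557
θ=278°: x = r cos θ + √(L² − h²) = 2.365943 + 262.394605 = 264.760547
θ=309°: crank pin P = (r cos θ, r sin θ) = (10.698447, -13.211481)
θ=309°: h = r sin θ − e = -13.211481 − 1 = -14.211481
θ=309°: x = r cos θ + √(L² − h²) = 10.698447 + 262.615753 = 273.314200

θ=68°: 268.9537
θ=278°: 264.7605
θ=309°: 273.3142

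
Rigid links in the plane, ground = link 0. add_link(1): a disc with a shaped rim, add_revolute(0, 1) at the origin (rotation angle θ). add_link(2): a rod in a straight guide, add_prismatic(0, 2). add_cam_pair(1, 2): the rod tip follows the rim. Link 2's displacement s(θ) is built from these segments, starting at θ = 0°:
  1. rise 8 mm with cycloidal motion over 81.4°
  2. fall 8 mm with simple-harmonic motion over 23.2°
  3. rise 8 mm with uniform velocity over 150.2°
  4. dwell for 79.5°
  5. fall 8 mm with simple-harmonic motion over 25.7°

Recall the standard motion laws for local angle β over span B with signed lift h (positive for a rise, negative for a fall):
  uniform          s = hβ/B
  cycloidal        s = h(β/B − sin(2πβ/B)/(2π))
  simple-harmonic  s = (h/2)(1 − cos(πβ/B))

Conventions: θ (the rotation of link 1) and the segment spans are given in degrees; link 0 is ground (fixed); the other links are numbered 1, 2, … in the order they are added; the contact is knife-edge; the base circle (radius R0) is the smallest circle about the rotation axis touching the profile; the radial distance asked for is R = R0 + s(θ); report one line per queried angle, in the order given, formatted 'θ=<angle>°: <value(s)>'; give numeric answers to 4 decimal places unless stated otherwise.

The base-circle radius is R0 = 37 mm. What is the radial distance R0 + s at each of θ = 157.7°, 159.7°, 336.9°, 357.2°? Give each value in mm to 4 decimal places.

segment 1 (0° to 81.4°, cycloidal, h = 8) is passed completely: s = 0.0000 + (8) = 8.0000
segment 2 (81.4° to 104.6°, simple-harmonic, h = -8) is passed completely: s = 8.0000 + (-8) = 0.0000
θ = 157.7° falls in segment 3 (104.6° to 254.8°, uniform, h = 8): β = 157.7 − 104.6 = 53.1°, B = 150.2°; Δs = 8·53.1/150.2 = 2.8282; s = 0.0000 + 2.8282 = 2.8282
θ = 159.7° falls in segment 3 (104.6° to 254.8°, uniform, h = 8): β = 159.7 − 104.6 = 55.1°, B = 150.2°; Δs = 8·55.1/150.2 = 2.9348; s = 0.0000 + 2.9348 = 2.9348
segment 3 (104.6° to 254.8°, uniform, h = 8) is passed completely: s = 0.0000 + (8) = 8.0000
segment 4 (254.8° to 334.3°, dwell): s unchanged at 8.0000
θ = 336.9° falls in segment 5 (334.3° to 360°, simple-harmonic, h = -8): β = 336.9 − 334.3 = 2.6°, B = 25.7°; Δs = -8/2·(1 − cos(π·0.1012)) = -0.2003; s = 8.0000 − 0.2003 = 7.7997
θ = 357.2° falls in segment 5 (334.3° to 360°, simple-harmonic, h = -8): β = 357.2 − 334.3 = 22.9°, B = 25.7°; Δs = -8/2·(1 − cos(π·0.8911)) = -7.7680; s = 8.0000 − 7.7680 = 0.2320
θ=157.7°: R = R0 + s = 37 + 2.8282 = 39.8282
θ=159.7°: R = R0 + s = 37 + 2.9348 = 39.9348
θ=336.9°: R = R0 + s = 37 + 7.7997 = 44.7997
θ=357.2°: R = R0 + s = 37 + 0.2320 = 37.2320

θ=157.7°: 39.8282
θ=159.7°: 39.9348
θ=336.9°: 44.7997
θ=357.2°: 37.2320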